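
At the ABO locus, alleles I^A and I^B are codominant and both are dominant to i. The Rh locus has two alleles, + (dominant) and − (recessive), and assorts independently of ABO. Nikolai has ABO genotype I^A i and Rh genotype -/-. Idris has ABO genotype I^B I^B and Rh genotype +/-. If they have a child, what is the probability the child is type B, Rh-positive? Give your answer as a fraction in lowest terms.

ABO cross I^A i × I^B I^B → offspring phenotypes: 1/2 B, 1/2 AB.
Rh cross -/- × +/- → 1/2 Rh+, 1/2 Rh-.
Independent loci: P(type B, Rh-positive) = 1/2 × 1/2 = 1/4.

1/4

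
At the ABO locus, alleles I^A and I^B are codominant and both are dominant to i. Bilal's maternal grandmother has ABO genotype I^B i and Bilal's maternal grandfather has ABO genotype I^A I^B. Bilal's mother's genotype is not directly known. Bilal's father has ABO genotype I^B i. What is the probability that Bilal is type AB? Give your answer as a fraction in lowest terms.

1/8

Bilal's mother's ABO genotype from I^B i × I^A I^B: 1/4 I^A I^B, 1/4 I^A i, 1/4 I^B I^B, 1/4 I^B i.
Crossing each possibility with the father I^B i and summing P(type AB): 1/4·1/4 + 1/4·1/4 + 1/4·0 + 1/4·0 = 1/8.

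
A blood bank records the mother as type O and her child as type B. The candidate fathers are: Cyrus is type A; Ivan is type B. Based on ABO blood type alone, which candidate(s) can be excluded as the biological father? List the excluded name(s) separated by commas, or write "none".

Cyrus

A candidate is excluded only if no genotype consistent with his phenotype could produce a type B child with a type O mother.
Cyrus (type A): no genotype consistent with that phenotype can produce a type-B child with a type-O mother.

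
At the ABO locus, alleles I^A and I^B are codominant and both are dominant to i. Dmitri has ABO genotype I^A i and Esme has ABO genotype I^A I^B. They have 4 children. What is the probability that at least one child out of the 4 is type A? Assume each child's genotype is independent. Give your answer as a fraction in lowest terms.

15/16

ABO cross I^A i × I^A I^B → 1/2 A, 1/4 B, 1/4 AB.
So P(type A) = 1/2 per child.
P(none) = (1/2)^4 = 1/16; P(at least one) = 1 − 1/16 = 15/16.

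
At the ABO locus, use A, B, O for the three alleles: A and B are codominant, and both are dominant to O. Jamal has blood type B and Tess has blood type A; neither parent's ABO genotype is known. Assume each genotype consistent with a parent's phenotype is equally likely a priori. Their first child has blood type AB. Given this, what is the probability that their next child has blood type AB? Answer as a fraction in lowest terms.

25/36

Possible genotypes: Jamal ∈ {BB, BO}; Tess ∈ {AA, AO}.
Weight each parental genotype pair by prior × P(type-AB child):
  BB × AA: posterior weight 4/9; P(next child type AB) = 1.
  BB × AO: posterior weight 2/9; P(next child type AB) = 1/2.
  BO × AA: posterior weight 2/9; P(next child type AB) = 1/2.
  BO × AO: posterior weight 1/9; P(next child type AB) = 1/4.
Weighted sum = 25/36.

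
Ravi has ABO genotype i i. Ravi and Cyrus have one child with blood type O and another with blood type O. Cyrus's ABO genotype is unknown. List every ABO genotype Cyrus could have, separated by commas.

For each candidate genotype of Cyrus, check whether crossing it with i i can produce every observed child phenotype.
  I^A I^A → possible child types {A} ✗
  I^A I^B → possible child types {A, B} ✗
  I^A i → possible child types {O, A} ✓
  I^B I^B → possible child types {B} ✗
  I^B i → possible child types {O, B} ✓
  i i → possible child types {O} ✓

I^A i, I^B i, i i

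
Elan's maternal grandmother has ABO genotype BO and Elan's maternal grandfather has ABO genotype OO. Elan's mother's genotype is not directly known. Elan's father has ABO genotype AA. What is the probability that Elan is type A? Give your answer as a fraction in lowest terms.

3/4

Elan's mother's ABO genotype from BO × OO: 1/2 BO, 1/2 OO.
Crossing each possibility with the father AA and summing P(type A): 1/2·1/2 + 1/2·1 = 3/4.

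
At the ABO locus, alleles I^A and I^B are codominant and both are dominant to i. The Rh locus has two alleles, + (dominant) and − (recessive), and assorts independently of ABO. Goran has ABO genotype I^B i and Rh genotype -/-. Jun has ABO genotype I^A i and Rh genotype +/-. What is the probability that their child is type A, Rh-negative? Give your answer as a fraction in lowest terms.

ABO cross I^B i × I^A i → offspring phenotypes: 1/4 O, 1/4 A, 1/4 B, 1/4 AB.
Rh cross -/- × +/- → 1/2 Rh+, 1/2 Rh-.
Independent loci: P(type A, Rh-negative) = 1/4 × 1/2 = 1/8.

1/8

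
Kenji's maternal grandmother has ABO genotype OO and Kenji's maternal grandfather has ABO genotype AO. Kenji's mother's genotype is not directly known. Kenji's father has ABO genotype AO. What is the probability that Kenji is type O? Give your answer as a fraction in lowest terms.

Kenji's mother's ABO genotype from OO × AO: 1/2 AO, 1/2 OO.
Crossing each possibility with the father AO and summing P(type O): 1/2·1/4 + 1/2·1/2 = 3/8.

3/8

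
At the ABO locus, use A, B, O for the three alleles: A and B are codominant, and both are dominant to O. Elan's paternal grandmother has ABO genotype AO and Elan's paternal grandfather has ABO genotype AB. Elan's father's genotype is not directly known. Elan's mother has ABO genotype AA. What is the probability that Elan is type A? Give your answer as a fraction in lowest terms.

Elan's father's ABO genotype from AO × AB: 1/4 AA, 1/4 AB, 1/4 AO, 1/4 BO.
Crossing each possibility with the mother AA and summing P(type A): 1/4·1 + 1/4·1/2 + 1/4·1 + 1/4·1/2 = 3/4.

3/4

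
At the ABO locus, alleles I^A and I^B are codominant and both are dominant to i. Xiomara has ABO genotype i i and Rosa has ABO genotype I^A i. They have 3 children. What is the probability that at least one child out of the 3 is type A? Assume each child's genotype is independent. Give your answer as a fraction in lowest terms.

ABO cross i i × I^A i → 1/2 O, 1/2 A.
So P(type A) = 1/2 per child.
P(none) = (1/2)^3 = 1/8; P(at least one) = 1 − 1/8 = 7/8.

7/8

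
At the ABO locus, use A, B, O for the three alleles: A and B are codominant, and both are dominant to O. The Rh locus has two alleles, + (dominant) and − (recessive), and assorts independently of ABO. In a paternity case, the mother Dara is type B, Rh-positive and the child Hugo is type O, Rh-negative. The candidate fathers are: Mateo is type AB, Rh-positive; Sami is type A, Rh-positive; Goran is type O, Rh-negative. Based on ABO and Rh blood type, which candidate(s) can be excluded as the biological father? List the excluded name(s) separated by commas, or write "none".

A candidate is excluded only if no genotype consistent with his phenotype could produce a type O, Rh-negative child with a type B, Rh-positive mother.
Mateo (type AB, Rh+): no genotype consistent with that phenotype can produce a type-O Rh- child with a type-B mother.

Mateo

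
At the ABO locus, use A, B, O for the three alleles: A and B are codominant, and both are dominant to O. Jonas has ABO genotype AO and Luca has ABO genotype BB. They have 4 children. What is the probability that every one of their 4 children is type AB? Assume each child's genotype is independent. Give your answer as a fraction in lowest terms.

ABO cross AO × BB → 1/2 B, 1/2 AB.
So P(type AB) = 1/2 per child.
All 4 independent: (1/2)^4 = 1/16.

1/16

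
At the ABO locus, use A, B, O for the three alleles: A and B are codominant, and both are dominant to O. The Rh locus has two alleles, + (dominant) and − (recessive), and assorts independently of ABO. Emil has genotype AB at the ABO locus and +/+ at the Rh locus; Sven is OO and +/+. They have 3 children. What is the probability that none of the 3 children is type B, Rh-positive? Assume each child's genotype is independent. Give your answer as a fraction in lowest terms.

ABO cross AB × OO → 1/2 A, 1/2 B.
Rh cross +/+ × +/+ → 1 Rh+; so P(type B, Rh-positive) = 1/2 × 1 = 1/2 per child.
P(not type B, Rh-positive) = 1/2 for one child; (1/2)^3 = 1/8.

1/8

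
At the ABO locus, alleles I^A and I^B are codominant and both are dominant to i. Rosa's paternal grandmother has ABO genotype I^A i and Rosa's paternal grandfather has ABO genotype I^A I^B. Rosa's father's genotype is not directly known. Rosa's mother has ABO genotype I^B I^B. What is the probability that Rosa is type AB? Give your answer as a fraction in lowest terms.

Rosa's father's ABO genotype from I^A i × I^A I^B: 1/4 I^A I^A, 1/4 I^A I^B, 1/4 I^A i, 1/4 I^B i.
Crossing each possibility with the mother I^B I^B and summing P(type AB): 1/4·1 + 1/4·1/2 + 1/4·1/2 + 1/4·0 = 1/2.

1/2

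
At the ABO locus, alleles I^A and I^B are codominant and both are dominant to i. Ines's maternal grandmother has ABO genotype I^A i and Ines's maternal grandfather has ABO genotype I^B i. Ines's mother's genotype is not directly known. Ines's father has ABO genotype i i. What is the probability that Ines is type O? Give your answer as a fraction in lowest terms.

1/2

Ines's mother's ABO genotype from I^A i × I^B i: 1/4 I^A I^B, 1/4 I^A i, 1/4 I^B i, 1/4 i i.
Crossing each possibility with the father i i and summing P(type O): 1/4·0 + 1/4·1/2 + 1/4·1/2 + 1/4·1 = 1/2.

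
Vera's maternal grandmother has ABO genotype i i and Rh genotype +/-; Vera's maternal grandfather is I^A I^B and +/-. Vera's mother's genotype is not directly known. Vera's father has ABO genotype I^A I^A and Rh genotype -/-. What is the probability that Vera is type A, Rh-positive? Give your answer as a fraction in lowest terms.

3/8

Vera's mother's ABO genotype from i i × I^A I^B: 1/2 I^A i, 1/2 I^B i.
Crossing each possibility with the father I^A I^A and summing P(type A): 1/2·1 + 1/2·1/2 = 3/4.
Similarly for Rh via the mother's Rh distribution: P(Rh+) = 1/2.
Independent loci: 3/4 × 1/2 = 3/8.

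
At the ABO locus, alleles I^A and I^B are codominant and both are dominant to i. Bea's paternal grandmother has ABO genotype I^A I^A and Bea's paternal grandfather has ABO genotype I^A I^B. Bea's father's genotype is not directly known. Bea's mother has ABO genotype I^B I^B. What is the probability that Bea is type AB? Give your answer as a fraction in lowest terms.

Bea's father's ABO genotype from I^A I^A × I^A I^B: 1/2 I^A I^A, 1/2 I^A I^B.
Crossing each possibility with the mother I^B I^B and summing P(type AB): 1/2·1 + 1/2·1/2 = 3/4.

3/4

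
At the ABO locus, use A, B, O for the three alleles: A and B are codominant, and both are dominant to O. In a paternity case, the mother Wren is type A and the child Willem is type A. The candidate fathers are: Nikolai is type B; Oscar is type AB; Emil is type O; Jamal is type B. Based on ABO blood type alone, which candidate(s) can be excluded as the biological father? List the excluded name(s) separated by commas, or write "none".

A candidate is excluded only if no genotype consistent with his phenotype could produce a type A child with a type A mother.
Every candidate has at least one consistent genotype combination, so none can be excluded.

none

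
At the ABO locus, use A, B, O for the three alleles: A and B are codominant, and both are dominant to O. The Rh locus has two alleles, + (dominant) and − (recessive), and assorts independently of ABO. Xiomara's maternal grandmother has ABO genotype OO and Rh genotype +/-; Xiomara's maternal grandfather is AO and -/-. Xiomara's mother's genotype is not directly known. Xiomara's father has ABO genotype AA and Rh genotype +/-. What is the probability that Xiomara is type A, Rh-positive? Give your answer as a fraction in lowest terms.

5/8

Xiomara's mother's ABO genotype from OO × AO: 1/2 AO, 1/2 OO.
Crossing each possibility with the father AA and summing P(type A): 1/2·1 + 1/2·1 = 1.
Similarly for Rh via the mother's Rh distribution: P(Rh+) = 5/8.
Independent loci: 1 × 5/8 = 5/8.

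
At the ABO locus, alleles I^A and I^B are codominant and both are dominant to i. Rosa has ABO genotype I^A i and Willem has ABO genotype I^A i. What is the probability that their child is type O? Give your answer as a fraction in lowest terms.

1/4

ABO cross I^A i × I^A i → offspring phenotypes: 1/4 O, 3/4 A.
So P(type O) = 1/4.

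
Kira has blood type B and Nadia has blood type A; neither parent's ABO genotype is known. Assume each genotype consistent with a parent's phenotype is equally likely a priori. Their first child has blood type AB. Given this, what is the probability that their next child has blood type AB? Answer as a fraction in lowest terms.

25/36

Possible genotypes: Kira ∈ {I^B I^B, I^B i}; Nadia ∈ {I^A I^A, I^A i}.
Weight each parental genotype pair by prior × P(type-AB child):
  I^B I^B × I^A I^A: posterior weight 4/9; P(next child type AB) = 1.
  I^B I^B × I^A i: posterior weight 2/9; P(next child type AB) = 1/2.
  I^B i × I^A I^A: posterior weight 2/9; P(next child type AB) = 1/2.
  I^B i × I^A i: posterior weight 1/9; P(next child type AB) = 1/4.
Weighted sum = 25/36.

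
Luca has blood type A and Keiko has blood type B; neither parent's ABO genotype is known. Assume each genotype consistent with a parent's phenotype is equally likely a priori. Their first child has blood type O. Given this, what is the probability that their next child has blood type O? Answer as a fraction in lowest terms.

Possible genotypes: Luca ∈ {I^A I^A, I^A i}; Keiko ∈ {I^B I^B, I^B i}.
Weight each parental genotype pair by prior × P(type-O child):
  I^A i × I^B i: posterior weight 1; P(next child type O) = 1/4.
Weighted sum = 1/4.

1/4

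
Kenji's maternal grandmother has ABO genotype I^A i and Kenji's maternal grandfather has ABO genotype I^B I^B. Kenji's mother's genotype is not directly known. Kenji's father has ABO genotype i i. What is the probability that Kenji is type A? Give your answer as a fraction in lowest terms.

Kenji's mother's ABO genotype from I^A i × I^B I^B: 1/2 I^A I^B, 1/2 I^B i.
Crossing each possibility with the father i i and summing P(type A): 1/2·1/2 + 1/2·0 = 1/4.

1/4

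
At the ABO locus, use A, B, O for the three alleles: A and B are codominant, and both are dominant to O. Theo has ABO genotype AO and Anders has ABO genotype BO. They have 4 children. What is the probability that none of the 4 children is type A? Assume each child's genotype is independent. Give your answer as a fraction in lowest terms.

81/256

ABO cross AO × BO → 1/4 O, 1/4 A, 1/4 B, 1/4 AB.
So P(type A) = 1/4 per child.
P(not type A) = 3/4 for one child; (3/4)^4 = 81/256.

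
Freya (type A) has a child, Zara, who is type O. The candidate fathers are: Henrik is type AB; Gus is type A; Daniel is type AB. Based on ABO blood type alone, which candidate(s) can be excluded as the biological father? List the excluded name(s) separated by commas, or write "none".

A candidate is excluded only if no genotype consistent with his phenotype could produce a type O child with a type A mother.
Henrik (type AB): no genotype consistent with that phenotype can produce a type-O child with a type-A mother.
Daniel (type AB): no genotype consistent with that phenotype can produce a type-O child with a type-A mother.

Henrik, Daniel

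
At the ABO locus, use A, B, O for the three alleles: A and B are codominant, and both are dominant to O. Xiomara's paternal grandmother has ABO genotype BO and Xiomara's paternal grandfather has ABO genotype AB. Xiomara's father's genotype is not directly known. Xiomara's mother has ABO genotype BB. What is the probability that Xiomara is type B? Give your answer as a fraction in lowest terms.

Xiomara's father's ABO genotype from BO × AB: 1/4 AB, 1/4 AO, 1/4 BB, 1/4 BO.
Crossing each possibility with the mother BB and summing P(type B): 1/4·1/2 + 1/4·1/2 + 1/4·1 + 1/4·1 = 3/4.

3/4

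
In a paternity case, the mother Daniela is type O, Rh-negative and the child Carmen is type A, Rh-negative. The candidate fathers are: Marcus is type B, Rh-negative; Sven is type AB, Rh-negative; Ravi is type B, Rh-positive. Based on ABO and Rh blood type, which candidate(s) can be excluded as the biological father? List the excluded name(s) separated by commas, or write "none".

Marcus, Ravi

A candidate is excluded only if no genotype consistent with his phenotype could produce a type A, Rh-negative child with a type O, Rh-negative mother.
Marcus (type B, Rh-): no genotype consistent with that phenotype can produce a type-A Rh- child with a type-O mother.
Ravi (type B, Rh+): no genotype consistent with that phenotype can produce a type-A Rh- child with a type-O mother.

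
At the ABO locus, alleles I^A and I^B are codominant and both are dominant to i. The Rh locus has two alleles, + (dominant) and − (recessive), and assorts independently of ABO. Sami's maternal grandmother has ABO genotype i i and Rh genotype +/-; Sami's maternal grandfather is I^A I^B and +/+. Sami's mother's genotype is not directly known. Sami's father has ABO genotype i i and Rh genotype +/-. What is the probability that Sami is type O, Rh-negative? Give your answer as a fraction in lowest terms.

1/16

Sami's mother's ABO genotype from i i × I^A I^B: 1/2 I^A i, 1/2 I^B i.
Crossing each possibility with the father i i and summing P(type O): 1/2·1/2 + 1/2·1/2 = 1/2.
Similarly for Rh via the mother's Rh distribution: P(Rh-) = 1/8.
Independent loci: 1/2 × 1/8 = 1/16.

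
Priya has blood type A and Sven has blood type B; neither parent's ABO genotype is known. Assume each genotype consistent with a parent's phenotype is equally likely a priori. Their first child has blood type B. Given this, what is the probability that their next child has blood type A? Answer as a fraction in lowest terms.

1/12

Possible genotypes: Priya ∈ {AA, AO}; Sven ∈ {BB, BO}.
Weight each parental genotype pair by prior × P(type-B child):
  AO × BB: posterior weight 2/3; P(next child type A) = 0.
  AO × BO: posterior weight 1/3; P(next child type A) = 1/4.
Weighted sum = 1/12.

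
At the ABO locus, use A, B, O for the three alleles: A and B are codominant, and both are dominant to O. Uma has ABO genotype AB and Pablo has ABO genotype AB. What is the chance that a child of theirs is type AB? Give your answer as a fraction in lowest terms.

ABO cross AB × AB → offspring phenotypes: 1/4 A, 1/4 B, 1/2 AB.
So P(type AB) = 1/2.

1/2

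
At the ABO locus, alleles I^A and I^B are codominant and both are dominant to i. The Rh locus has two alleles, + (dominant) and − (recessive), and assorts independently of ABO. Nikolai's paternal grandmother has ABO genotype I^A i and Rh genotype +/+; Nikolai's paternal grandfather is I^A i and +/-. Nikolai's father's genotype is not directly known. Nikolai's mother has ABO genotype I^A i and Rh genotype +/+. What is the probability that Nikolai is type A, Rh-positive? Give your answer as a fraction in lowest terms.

3/4

Nikolai's father's ABO genotype from I^A i × I^A i: 1/4 I^A I^A, 1/2 I^A i, 1/4 i i.
Crossing each possibility with the mother I^A i and summing P(type A): 1/4·1 + 1/2·3/4 + 1/4·1/2 = 3/4.
Similarly for Rh via the father's Rh distribution: P(Rh+) = 1.
Independent loci: 3/4 × 1 = 3/4.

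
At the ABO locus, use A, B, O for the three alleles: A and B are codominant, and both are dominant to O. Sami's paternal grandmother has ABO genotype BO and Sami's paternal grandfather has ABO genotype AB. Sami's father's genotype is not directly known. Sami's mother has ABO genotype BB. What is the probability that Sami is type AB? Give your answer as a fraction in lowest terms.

Sami's father's ABO genotype from BO × AB: 1/4 AB, 1/4 AO, 1/4 BB, 1/4 BO.
Crossing each possibility with the mother BB and summing P(type AB): 1/4·1/2 + 1/4·1/2 + 1/4·0 + 1/4·0 = 1/4.

1/4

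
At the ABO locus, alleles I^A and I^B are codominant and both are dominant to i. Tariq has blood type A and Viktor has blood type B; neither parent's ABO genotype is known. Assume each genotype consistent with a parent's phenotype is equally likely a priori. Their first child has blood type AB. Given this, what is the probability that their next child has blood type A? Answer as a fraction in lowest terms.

5/36

Possible genotypes: Tariq ∈ {I^A I^A, I^A i}; Viktor ∈ {I^B I^B, I^B i}.
Weight each parental genotype pair by prior × P(type-AB child):
  I^A I^A × I^B I^B: posterior weight 4/9; P(next child type A) = 0.
  I^A I^A × I^B i: posterior weight 2/9; P(next child type A) = 1/2.
  I^A i × I^B I^B: posterior weight 2/9; P(next child type A) = 0.
  I^A i × I^B i: posterior weight 1/9; P(next child type A) = 1/4.
Weighted sum = 5/36.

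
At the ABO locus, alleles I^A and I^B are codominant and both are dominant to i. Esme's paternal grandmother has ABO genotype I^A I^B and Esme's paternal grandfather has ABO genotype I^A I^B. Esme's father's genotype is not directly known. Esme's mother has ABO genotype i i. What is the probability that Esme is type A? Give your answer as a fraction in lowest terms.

1/2

Esme's father's ABO genotype from I^A I^B × I^A I^B: 1/4 I^A I^A, 1/2 I^A I^B, 1/4 I^B I^B.
Crossing each possibility with the mother i i and summing P(type A): 1/4·1 + 1/2·1/2 + 1/4·0 = 1/2.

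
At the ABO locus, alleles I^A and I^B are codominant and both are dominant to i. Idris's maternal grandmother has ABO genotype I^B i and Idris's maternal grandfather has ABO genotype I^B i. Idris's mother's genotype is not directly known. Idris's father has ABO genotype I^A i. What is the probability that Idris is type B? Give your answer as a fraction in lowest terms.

Idris's mother's ABO genotype from I^B i × I^B i: 1/4 I^B I^B, 1/2 I^B i, 1/4 i i.
Crossing each possibility with the father I^A i and summing P(type B): 1/4·1/2 + 1/2·1/4 + 1/4·0 = 1/4.

1/4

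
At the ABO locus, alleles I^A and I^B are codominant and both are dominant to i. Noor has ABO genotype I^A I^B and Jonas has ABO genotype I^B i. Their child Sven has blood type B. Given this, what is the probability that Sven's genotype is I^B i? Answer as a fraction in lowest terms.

1/2

Cross I^A I^B × I^B i → 1/4 I^A I^B, 1/4 I^A i, 1/4 I^B I^B, 1/4 I^B i.
Type-B genotypes among offspring: I^B I^B (1/4), I^B i (1/4); total 1/2.
P(I^B i | type B) = (1/4) / (1/2) = 1/2.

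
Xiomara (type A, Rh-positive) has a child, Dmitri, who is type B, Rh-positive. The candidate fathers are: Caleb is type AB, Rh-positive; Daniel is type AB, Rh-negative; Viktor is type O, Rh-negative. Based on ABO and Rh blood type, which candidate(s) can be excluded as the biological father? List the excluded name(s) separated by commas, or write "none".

A candidate is excluded only if no genotype consistent with his phenotype could produce a type B, Rh-positive child with a type A, Rh-positive mother.
Viktor (type O, Rh-): no genotype consistent with that phenotype can produce a type-B Rh+ child with a type-A mother.

Viktor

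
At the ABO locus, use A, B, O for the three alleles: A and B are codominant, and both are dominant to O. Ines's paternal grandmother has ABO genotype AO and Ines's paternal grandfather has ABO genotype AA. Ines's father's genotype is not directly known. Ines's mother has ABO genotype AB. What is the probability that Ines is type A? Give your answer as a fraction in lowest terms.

Ines's father's ABO genotype from AO × AA: 1/2 AA, 1/2 AO.
Crossing each possibility with the mother AB and summing P(type A): 1/2·1/2 + 1/2·1/2 = 1/2.

1/2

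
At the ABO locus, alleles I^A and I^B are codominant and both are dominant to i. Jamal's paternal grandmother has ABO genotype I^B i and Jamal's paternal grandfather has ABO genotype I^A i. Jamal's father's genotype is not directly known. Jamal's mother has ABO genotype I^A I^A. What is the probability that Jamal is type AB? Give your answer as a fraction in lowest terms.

1/4

Jamal's father's ABO genotype from I^B i × I^A i: 1/4 I^A I^B, 1/4 I^A i, 1/4 I^B i, 1/4 i i.
Crossing each possibility with the mother I^A I^A and summing P(type AB): 1/4·1/2 + 1/4·0 + 1/4·1/2 + 1/4·0 = 1/4.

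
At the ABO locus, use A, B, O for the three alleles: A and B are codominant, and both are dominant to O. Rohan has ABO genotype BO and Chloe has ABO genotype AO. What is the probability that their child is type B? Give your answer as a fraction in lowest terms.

1/4

ABO cross BO × AO → offspring phenotypes: 1/4 O, 1/4 A, 1/4 B, 1/4 AB.
So P(type B) = 1/4.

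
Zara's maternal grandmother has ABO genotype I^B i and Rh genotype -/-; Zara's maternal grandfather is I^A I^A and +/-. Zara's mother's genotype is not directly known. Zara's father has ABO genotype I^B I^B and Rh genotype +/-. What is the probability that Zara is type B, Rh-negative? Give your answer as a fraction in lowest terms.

3/16

Zara's mother's ABO genotype from I^B i × I^A I^A: 1/2 I^A I^B, 1/2 I^A i.
Crossing each possibility with the father I^B I^B and summing P(type B): 1/2·1/2 + 1/2·1/2 = 1/2.
Similarly for Rh via the mother's Rh distribution: P(Rh-) = 3/8.
Independent loci: 1/2 × 3/8 = 3/16.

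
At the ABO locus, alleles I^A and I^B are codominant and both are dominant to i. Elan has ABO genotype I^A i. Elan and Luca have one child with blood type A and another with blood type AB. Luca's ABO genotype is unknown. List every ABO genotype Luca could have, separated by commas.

I^A I^B, I^B i

For each candidate genotype of Luca, check whether crossing it with I^A i can produce every observed child phenotype.
  I^A I^A → possible child types {A} ✗
  I^A I^B → possible child types {A, B, AB} ✓
  I^A i → possible child types {O, A} ✗
  I^B I^B → possible child types {B, AB} ✗
  I^B i → possible child types {O, A, B, AB} ✓
  i i → possible child types {O, A} ✗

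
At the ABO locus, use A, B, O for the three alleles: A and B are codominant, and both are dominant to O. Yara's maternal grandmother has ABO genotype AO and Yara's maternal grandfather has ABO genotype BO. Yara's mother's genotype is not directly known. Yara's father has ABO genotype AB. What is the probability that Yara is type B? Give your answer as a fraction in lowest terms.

Yara's mother's ABO genotype from AO × BO: 1/4 AB, 1/4 AO, 1/4 BO, 1/4 OO.
Crossing each possibility with the father AB and summing P(type B): 1/4·1/4 + 1/4·1/4 + 1/4·1/2 + 1/4·1/2 = 3/8.

3/8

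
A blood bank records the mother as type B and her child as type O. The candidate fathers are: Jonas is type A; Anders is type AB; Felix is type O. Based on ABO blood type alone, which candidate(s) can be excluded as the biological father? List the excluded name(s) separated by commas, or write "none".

A candidate is excluded only if no genotype consistent with his phenotype could produce a type O child with a type B mother.
Anders (type AB): no genotype consistent with that phenotype can produce a type-O child with a type-B mother.

Anders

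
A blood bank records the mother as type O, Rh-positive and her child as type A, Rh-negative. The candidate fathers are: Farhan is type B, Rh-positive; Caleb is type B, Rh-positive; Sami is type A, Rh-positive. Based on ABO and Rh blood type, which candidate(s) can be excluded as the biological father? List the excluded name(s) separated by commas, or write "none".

A candidate is excluded only if no genotype consistent with his phenotype could produce a type A, Rh-negative child with a type O, Rh-positive mother.
Farhan (type B, Rh+): no genotype consistent with that phenotype can produce a type-A Rh- child with a type-O mother.
Caleb (type B, Rh+): no genotype consistent with that phenotype can produce a type-A Rh- child with a type-O mother.

Farhan, Caleb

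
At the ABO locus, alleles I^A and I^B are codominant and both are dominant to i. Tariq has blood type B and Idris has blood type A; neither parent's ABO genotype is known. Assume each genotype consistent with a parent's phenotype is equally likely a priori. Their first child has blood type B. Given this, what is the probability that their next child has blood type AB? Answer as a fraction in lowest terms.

Possible genotypes: Tariq ∈ {I^B I^B, I^B i}; Idris ∈ {I^A I^A, I^A i}.
Weight each parental genotype pair by prior × P(type-B child):
  I^B I^B × I^A i: posterior weight 2/3; P(next child type AB) = 1/2.
  I^B i × I^A i: posterior weight 1/3; P(next child type AB) = 1/4.
Weighted sum = 5/12.

5/12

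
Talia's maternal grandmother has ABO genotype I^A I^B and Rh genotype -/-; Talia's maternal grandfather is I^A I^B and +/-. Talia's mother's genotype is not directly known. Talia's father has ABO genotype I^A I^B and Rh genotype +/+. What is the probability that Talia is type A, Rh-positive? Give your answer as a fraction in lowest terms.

Talia's mother's ABO genotype from I^A I^B × I^A I^B: 1/4 I^A I^A, 1/2 I^A I^B, 1/4 I^B I^B.
Crossing each possibility with the father I^A I^B and summing P(type A): 1/4·1/2 + 1/2·1/4 + 1/4·0 = 1/4.
Similarly for Rh via the mother's Rh distribution: P(Rh+) = 1.
Independent loci: 1/4 × 1 = 1/4.

1/4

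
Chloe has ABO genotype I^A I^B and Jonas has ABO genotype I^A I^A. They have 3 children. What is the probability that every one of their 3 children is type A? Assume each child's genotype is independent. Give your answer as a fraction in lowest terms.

ABO cross I^A I^B × I^A I^A → 1/2 A, 1/2 AB.
So P(type A) = 1/2 per child.
All 3 independent: (1/2)^3 = 1/8.

1/8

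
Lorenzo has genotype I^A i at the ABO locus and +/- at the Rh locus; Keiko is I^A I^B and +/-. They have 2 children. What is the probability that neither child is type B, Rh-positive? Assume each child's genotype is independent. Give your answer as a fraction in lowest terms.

169/256

ABO cross I^A i × I^A I^B → 1/2 A, 1/4 B, 1/4 AB.
Rh cross +/- × +/- → 3/4 Rh+, 1/4 Rh-; so P(type B, Rh-positive) = 1/4 × 3/4 = 3/16 per child.
P(not type B, Rh-positive) = 13/16 for one child; (13/16)^2 = 169/256.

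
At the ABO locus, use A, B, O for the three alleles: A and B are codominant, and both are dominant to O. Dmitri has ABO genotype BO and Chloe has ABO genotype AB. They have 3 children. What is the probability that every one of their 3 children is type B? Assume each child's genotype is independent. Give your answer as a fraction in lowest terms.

ABO cross BO × AB → 1/4 A, 1/2 B, 1/4 AB.
So P(type B) = 1/2 per child.
All 3 independent: (1/2)^3 = 1/8.

1/8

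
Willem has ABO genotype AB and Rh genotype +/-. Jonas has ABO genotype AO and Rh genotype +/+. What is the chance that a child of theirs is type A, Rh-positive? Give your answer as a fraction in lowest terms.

ABO cross AB × AO → offspring phenotypes: 1/2 A, 1/4 B, 1/4 AB.
Rh cross +/- × +/+ → 1 Rh+.
Independent loci: P(type A, Rh-positive) = 1/2 × 1 = 1/2.

1/2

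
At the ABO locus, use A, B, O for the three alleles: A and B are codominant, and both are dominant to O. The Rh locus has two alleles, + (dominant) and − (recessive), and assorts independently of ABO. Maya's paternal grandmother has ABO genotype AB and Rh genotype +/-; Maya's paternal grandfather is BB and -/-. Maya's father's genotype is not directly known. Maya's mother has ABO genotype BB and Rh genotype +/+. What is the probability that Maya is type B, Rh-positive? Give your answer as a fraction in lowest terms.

3/4

Maya's father's ABO genotype from AB × BB: 1/2 AB, 1/2 BB.
Crossing each possibility with the mother BB and summing P(type B): 1/2·1/2 + 1/2·1 = 3/4.
Similarly for Rh via the father's Rh distribution: P(Rh+) = 1.
Independent loci: 3/4 × 1 = 3/4.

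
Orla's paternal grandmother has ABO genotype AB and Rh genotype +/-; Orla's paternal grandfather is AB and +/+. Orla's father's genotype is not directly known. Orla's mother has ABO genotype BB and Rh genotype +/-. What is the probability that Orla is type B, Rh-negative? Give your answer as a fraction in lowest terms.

1/16

Orla's father's ABO genotype from AB × AB: 1/4 AA, 1/2 AB, 1/4 BB.
Crossing each possibility with the mother BB and summing P(type B): 1/4·0 + 1/2·1/2 + 1/4·1 = 1/2.
Similarly for Rh via the father's Rh distribution: P(Rh-) = 1/8.
Independent loci: 1/2 × 1/8 = 1/16.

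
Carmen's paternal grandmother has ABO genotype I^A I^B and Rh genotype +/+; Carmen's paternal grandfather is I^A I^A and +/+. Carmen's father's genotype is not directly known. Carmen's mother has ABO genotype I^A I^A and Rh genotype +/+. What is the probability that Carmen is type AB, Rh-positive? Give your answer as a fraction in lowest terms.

1/4

Carmen's father's ABO genotype from I^A I^B × I^A I^A: 1/2 I^A I^A, 1/2 I^A I^B.
Crossing each possibility with the mother I^A I^A and summing P(type AB): 1/2·0 + 1/2·1/2 = 1/4.
Similarly for Rh via the father's Rh distribution: P(Rh+) = 1.
Independent loci: 1/4 × 1 = 1/4.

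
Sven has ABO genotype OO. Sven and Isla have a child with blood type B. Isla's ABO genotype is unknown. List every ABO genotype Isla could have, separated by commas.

For each candidate genotype of Isla, check whether crossing it with OO can produce every observed child phenotype.
  AA → possible child types {A} ✗
  AB → possible child types {A, B} ✓
  AO → possible child types {O, A} ✗
  BB → possible child types {B} ✓
  BO → possible child types {O, B} ✓
  OO → possible child types {O} ✗

AB, BB, BO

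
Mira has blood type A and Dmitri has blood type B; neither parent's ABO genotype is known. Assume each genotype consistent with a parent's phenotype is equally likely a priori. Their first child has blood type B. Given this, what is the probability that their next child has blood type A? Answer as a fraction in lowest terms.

Possible genotypes: Mira ∈ {I^A I^A, I^A i}; Dmitri ∈ {I^B I^B, I^B i}.
Weight each parental genotype pair by prior × P(type-B child):
  I^A i × I^B I^B: posterior weight 2/3; P(next child type A) = 0.
  I^A i × I^B i: posterior weight 1/3; P(next child type A) = 1/4.
Weighted sum = 1/12.

1/12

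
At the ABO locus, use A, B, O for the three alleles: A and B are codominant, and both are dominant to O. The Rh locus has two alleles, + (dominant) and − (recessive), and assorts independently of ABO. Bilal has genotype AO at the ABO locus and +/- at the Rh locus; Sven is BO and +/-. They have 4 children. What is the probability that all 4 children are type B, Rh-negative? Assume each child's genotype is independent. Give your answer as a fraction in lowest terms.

1/65536

ABO cross AO × BO → 1/4 O, 1/4 A, 1/4 B, 1/4 AB.
Rh cross +/- × +/- → 3/4 Rh+, 1/4 Rh-; so P(type B, Rh-negative) = 1/4 × 1/4 = 1/16 per child.
All 4 independent: (1/16)^4 = 1/65536.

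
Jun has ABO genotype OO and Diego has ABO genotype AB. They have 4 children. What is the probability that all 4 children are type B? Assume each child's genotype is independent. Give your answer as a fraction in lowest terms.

1/16

ABO cross OO × AB → 1/2 A, 1/2 B.
So P(type B) = 1/2 per child.
All 4 independent: (1/2)^4 = 1/16.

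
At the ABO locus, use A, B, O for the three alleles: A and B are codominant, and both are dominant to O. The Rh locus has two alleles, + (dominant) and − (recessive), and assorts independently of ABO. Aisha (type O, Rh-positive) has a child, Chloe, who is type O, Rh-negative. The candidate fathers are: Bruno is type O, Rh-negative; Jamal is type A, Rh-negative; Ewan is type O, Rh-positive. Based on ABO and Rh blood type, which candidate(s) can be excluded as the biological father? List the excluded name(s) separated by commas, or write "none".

none

A candidate is excluded only if no genotype consistent with his phenotype could produce a type O, Rh-negative child with a type O, Rh-positive mother.
Every candidate has at least one consistent genotype combination, so none can be excluded.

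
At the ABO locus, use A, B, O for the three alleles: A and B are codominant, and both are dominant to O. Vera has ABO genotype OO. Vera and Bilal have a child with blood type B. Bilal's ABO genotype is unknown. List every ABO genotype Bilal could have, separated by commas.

AB, BB, BO

For each candidate genotype of Bilal, check whether crossing it with OO can produce every observed child phenotype.
  AA → possible child types {A} ✗
  AB → possible child types {A, B} ✓
  AO → possible child types {O, A} ✗
  BB → possible child types {B} ✓
  BO → possible child types {O, B} ✓
  OO → possible child types {O} ✗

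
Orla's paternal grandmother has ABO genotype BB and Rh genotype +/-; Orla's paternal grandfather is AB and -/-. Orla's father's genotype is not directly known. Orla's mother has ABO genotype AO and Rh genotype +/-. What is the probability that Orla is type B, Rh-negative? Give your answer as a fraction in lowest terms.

Orla's father's ABO genotype from BB × AB: 1/2 AB, 1/2 BB.
Crossing each possibility with the mother AO and summing P(type B): 1/2·1/4 + 1/2·1/2 = 3/8.
Similarly for Rh via the father's Rh distribution: P(Rh-) = 3/8.
Independent loci: 3/8 × 3/8 = 9/64.

9/64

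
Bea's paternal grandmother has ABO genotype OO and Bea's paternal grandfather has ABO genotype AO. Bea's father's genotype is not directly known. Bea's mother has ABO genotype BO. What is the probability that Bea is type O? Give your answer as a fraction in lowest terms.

3/8

Bea's father's ABO genotype from OO × AO: 1/2 AO, 1/2 OO.
Crossing each possibility with the mother BO and summing P(type O): 1/2·1/4 + 1/2·1/2 = 3/8.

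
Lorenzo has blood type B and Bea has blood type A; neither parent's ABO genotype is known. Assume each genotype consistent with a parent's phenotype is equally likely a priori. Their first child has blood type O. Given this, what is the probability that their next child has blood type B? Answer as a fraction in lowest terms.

1/4

Possible genotypes: Lorenzo ∈ {I^B I^B, I^B i}; Bea ∈ {I^A I^A, I^A i}.
Weight each parental genotype pair by prior × P(type-O child):
  I^B i × I^A i: posterior weight 1; P(next child type B) = 1/4.
Weighted sum = 1/4.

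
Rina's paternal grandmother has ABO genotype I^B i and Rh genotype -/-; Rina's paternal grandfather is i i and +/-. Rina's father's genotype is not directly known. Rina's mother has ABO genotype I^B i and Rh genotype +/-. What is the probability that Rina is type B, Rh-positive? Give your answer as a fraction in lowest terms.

Rina's father's ABO genotype from I^B i × i i: 1/2 I^B i, 1/2 i i.
Crossing each possibility with the mother I^B i and summing P(type B): 1/2·3/4 + 1/2·1/2 = 5/8.
Similarly for Rh via the father's Rh distribution: P(Rh+) = 5/8.
Independent loci: 5/8 × 5/8 = 25/64.

25/64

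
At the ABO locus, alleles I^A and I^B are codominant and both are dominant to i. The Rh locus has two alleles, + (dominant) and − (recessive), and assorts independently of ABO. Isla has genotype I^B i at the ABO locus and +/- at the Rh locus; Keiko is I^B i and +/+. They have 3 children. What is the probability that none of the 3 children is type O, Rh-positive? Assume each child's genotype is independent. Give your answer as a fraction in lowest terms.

ABO cross I^B i × I^B i → 1/4 O, 3/4 B.
Rh cross +/- × +/+ → 1 Rh+; so P(type O, Rh-positive) = 1/4 × 1 = 1/4 per child.
P(not type O, Rh-positive) = 3/4 for one child; (3/4)^3 = 27/64.

27/64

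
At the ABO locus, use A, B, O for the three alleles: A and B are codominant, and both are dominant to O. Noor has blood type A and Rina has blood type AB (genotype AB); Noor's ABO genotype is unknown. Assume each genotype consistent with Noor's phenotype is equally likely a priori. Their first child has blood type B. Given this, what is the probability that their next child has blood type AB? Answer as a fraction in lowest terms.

Possible genotypes: Noor ∈ {AA, AO}; Rina ∈ {AB}.
Weight each parental genotype pair by prior × P(type-B child):
  AO × AB: posterior weight 1; P(next child type AB) = 1/4.
Weighted sum = 1/4.

1/4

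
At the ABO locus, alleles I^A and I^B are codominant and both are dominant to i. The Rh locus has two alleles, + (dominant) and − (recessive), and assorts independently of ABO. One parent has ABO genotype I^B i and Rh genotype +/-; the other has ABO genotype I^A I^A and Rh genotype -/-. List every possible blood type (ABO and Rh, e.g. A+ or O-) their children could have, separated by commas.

A+, A-, AB+, AB-

Gametes from I^B i × I^A I^A give offspring ABO genotypes I^A I^B, I^A i, i.e. phenotypes A, AB.
Rh cross +/- × -/- → phenotypes Rh+, Rh-.
Combining independently: A+, A-, AB+, AB-.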